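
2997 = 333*9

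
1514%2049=1514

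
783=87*9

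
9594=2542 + 7052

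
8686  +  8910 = 17596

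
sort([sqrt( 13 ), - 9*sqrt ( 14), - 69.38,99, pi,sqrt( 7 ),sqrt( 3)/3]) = [-69.38,-9*sqrt( 14), sqrt(3) /3, sqrt( 7),  pi , sqrt(13),99 ]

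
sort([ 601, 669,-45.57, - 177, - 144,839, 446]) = [ - 177,- 144, - 45.57,446 , 601, 669, 839] 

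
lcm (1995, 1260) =23940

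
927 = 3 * 309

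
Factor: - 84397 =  - 37^1*2281^1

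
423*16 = 6768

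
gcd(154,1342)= 22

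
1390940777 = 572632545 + 818308232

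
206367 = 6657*31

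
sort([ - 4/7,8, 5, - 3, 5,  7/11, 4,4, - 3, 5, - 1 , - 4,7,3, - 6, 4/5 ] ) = [ - 6,-4, - 3,  -  3, - 1, - 4/7, 7/11, 4/5, 3,  4, 4,5, 5, 5 , 7,8 ]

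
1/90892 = 1/90892  =  0.00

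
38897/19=2047 + 4/19 = 2047.21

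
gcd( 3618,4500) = 18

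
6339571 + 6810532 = 13150103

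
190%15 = 10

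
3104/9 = 3104/9 = 344.89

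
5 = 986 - 981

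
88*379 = 33352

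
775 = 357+418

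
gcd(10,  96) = 2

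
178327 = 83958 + 94369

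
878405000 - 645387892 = 233017108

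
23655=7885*3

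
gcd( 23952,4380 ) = 12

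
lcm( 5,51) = 255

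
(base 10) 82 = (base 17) 4E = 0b1010010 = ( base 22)3g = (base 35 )2C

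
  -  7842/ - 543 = 14 + 80/181 = 14.44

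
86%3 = 2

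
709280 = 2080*341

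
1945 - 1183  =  762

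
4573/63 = 72 + 37/63= 72.59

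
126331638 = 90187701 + 36143937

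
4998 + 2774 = 7772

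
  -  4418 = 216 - 4634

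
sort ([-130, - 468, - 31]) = [-468,-130,-31]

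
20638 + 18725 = 39363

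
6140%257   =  229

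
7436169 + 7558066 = 14994235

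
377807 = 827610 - 449803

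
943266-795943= 147323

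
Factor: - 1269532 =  - 2^2*11^2*43^1*61^1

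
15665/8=1958 + 1/8 = 1958.12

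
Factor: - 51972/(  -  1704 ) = 61/2 = 2^( - 1)*61^1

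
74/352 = 37/176 = 0.21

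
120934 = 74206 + 46728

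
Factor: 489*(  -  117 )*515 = -29464695  =  -3^3*5^1*13^1*103^1*163^1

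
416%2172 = 416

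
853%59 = 27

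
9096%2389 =1929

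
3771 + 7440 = 11211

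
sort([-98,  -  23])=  [-98,  -  23]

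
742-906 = -164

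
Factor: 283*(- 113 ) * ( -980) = 31339420 = 2^2 * 5^1*7^2 * 113^1*283^1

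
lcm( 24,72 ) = 72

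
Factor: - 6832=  - 2^4 * 7^1*61^1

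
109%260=109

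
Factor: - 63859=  - 19^1*3361^1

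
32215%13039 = 6137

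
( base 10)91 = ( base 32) 2r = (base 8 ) 133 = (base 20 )4B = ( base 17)56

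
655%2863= 655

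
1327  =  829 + 498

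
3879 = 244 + 3635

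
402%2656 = 402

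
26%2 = 0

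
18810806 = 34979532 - 16168726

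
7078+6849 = 13927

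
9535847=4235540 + 5300307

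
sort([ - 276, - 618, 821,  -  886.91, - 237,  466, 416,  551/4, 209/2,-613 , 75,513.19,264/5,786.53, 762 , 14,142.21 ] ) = [ - 886.91, - 618, - 613, - 276, - 237, 14, 264/5,75, 209/2, 551/4, 142.21,416, 466, 513.19, 762,786.53, 821 ] 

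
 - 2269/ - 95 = 2269/95= 23.88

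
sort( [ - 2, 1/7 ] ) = [-2, 1/7 ]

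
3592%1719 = 154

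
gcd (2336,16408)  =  8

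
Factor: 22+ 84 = 106 = 2^1 *53^1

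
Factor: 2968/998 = 1484/499 = 2^2*7^1 * 53^1 *499^( - 1 )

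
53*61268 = 3247204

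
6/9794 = 3/4897 = 0.00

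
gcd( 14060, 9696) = 4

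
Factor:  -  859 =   -  859^1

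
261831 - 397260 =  - 135429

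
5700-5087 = 613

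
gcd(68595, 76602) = 51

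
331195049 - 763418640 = - 432223591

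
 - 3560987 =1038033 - 4599020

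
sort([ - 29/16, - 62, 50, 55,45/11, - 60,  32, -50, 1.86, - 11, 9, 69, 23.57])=[ - 62, -60, - 50 ,-11, - 29/16, 1.86, 45/11, 9, 23.57,32,50, 55, 69 ] 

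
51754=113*458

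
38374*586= 22487164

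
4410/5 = 882 =882.00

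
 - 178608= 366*(-488)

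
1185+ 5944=7129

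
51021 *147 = 7500087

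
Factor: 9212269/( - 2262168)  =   - 2^( - 3 )*3^( - 4)*11^1  *  79^1*3491^( - 1 ) * 10601^1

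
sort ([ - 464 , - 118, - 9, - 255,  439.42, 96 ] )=[ - 464, - 255, - 118,-9,96,439.42]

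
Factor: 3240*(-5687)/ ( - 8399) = 18425880/8399 = 2^3*3^4*5^1* 11^2*37^(-1 )*47^1*227^( - 1)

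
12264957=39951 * 307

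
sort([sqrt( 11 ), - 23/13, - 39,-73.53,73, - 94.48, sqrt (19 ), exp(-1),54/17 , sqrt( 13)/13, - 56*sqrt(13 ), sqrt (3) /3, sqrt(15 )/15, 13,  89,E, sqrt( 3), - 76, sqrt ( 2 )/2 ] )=[ - 56* sqrt( 13), - 94.48, - 76, - 73.53,  -  39, - 23/13, sqrt (15)/15,sqrt(13)/13, exp ( - 1 ), sqrt( 3 ) /3, sqrt(2 )/2, sqrt(3 ),E, 54/17, sqrt( 11), sqrt(19 ),13, 73, 89]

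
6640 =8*830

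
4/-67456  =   - 1+16863/16864 = -0.00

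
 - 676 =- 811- - 135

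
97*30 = 2910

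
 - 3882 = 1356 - 5238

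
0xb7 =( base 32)5N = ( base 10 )183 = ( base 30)63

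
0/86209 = 0 = 0.00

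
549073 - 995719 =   -  446646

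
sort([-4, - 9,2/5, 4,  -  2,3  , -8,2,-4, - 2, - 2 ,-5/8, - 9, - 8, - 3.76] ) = [-9,-9, - 8, - 8, -4,-4, - 3.76, - 2, - 2,-2,  -  5/8, 2/5,2,3,4]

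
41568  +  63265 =104833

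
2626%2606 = 20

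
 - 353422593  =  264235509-617658102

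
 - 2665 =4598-7263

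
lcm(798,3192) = 3192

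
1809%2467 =1809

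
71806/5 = 71806/5 = 14361.20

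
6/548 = 3/274 = 0.01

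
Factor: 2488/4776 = 311/597 = 3^( - 1)*199^(  -  1)*311^1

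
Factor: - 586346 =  - 2^1 * 293173^1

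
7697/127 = 7697/127 = 60.61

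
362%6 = 2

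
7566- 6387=1179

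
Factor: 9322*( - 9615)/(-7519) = 89631030/7519 = 2^1*3^1*5^1*59^1 * 73^( - 1 )*79^1*103^ (  -  1 )*641^1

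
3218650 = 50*64373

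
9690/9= 1076 + 2/3 = 1076.67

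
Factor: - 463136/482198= - 2^4*41^1*683^( - 1 ) = - 656/683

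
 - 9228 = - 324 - 8904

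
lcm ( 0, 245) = 0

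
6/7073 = 6/7073 = 0.00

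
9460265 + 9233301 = 18693566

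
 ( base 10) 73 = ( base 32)29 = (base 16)49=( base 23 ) 34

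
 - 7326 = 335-7661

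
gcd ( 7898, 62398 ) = 2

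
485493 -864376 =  - 378883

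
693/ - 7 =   -  99 + 0/1 = - 99.00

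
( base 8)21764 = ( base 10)9204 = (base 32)8vk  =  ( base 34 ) 7wo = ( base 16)23F4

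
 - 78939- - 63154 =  - 15785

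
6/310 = 3/155 = 0.02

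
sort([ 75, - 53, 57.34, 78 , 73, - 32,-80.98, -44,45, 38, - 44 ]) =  [ - 80.98,-53, - 44, - 44, - 32,38 , 45,57.34,  73, 75, 78] 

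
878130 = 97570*9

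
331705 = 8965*37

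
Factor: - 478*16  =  -7648 = - 2^5 * 239^1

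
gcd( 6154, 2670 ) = 2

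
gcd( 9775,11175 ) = 25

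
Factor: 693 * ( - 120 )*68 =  - 5654880= -2^5 * 3^3*5^1 * 7^1* 11^1*17^1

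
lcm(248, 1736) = 1736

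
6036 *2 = 12072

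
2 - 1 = 1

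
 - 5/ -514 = 5/514 = 0.01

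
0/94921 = 0  =  0.00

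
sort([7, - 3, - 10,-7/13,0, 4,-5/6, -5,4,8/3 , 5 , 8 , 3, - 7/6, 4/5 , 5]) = [ - 10,  -  5, - 3, - 7/6,-5/6  ,-7/13, 0,4/5,8/3,  3, 4,4 , 5,  5,7, 8]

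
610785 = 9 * 67865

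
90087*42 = 3783654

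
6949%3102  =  745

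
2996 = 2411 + 585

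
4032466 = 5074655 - 1042189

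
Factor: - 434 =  - 2^1*7^1*31^1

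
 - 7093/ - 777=9 + 100/777 = 9.13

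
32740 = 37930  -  5190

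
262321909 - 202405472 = 59916437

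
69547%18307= 14626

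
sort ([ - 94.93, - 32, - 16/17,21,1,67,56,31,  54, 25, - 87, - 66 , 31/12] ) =[ - 94.93 ,-87,-66, - 32, - 16/17, 1,  31/12,  21,25,  31,54,56,67] 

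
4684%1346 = 646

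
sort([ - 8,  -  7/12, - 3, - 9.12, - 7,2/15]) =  [ - 9.12,-8, - 7, - 3,-7/12, 2/15] 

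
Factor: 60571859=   60571859^1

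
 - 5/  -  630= 1/126  =  0.01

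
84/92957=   84/92957=0.00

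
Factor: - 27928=-2^3*3491^1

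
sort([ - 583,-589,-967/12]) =[-589, - 583, - 967/12]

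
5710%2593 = 524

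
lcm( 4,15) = 60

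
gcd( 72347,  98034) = 1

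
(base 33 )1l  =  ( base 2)110110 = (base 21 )2C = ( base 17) 33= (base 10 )54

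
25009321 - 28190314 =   -  3180993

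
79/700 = 79/700 =0.11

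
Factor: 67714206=2^1 * 3^1* 7^1 * 41^1*39323^1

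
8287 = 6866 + 1421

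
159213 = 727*219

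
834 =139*6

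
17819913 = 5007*3559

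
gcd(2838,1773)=3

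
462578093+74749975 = 537328068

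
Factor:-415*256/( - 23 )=106240/23  =  2^8*5^1 * 23^(  -  1 ) *83^1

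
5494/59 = 93 + 7/59 = 93.12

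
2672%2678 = 2672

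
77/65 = 1+12/65 = 1.18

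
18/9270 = 1/515 = 0.00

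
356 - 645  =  -289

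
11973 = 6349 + 5624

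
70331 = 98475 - 28144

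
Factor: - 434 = - 2^1*7^1*31^1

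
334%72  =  46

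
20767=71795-51028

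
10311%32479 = 10311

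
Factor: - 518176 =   -  2^5* 16193^1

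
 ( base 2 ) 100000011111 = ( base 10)2079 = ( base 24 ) 3ef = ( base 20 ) 53J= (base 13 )c3c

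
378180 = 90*4202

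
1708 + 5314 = 7022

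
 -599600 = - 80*7495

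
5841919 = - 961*( - 6079 )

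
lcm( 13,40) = 520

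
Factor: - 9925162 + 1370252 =-2^1*5^1* 7^2*13^1 * 17^1*79^1 = - 8554910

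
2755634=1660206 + 1095428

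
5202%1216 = 338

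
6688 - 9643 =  - 2955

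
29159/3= 29159/3 =9719.67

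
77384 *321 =24840264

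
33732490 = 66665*506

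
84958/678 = 125 + 104/339 = 125.31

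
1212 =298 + 914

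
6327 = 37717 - 31390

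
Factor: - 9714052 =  - 2^2*53^1*45821^1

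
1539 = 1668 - 129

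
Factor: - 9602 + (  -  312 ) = - 2^1 * 4957^1 = - 9914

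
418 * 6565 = 2744170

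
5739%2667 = 405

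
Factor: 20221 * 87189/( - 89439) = -587682923/29813 =-7^(  -  1)* 73^1 * 277^1 * 4259^ (- 1 )*29063^1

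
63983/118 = 542  +  27/118=542.23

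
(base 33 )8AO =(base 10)9066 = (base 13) 4185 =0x236A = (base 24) fhi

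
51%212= 51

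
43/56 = 43/56 = 0.77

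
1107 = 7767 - 6660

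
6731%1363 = 1279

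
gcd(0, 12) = 12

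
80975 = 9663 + 71312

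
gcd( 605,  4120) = 5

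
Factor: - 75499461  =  -3^2*509^1* 16481^1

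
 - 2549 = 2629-5178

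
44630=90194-45564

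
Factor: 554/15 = 2^1*3^ ( - 1)*5^( - 1 )  *277^1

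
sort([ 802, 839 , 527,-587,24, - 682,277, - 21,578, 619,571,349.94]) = [ - 682,-587 , - 21,24, 277 , 349.94,527, 571, 578,  619, 802,839]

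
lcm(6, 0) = 0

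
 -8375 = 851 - 9226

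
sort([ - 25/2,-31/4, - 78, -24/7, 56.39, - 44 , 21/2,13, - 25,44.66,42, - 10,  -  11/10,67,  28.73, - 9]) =[- 78, - 44, - 25, -25/2, - 10, - 9, - 31/4, - 24/7, - 11/10, 21/2,13,28.73,42,44.66,56.39 , 67 ] 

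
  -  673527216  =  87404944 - 760932160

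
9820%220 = 140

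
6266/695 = 6266/695 =9.02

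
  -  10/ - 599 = 10/599 = 0.02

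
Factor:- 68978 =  - 2^1*7^1*13^1 * 379^1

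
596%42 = 8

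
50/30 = 5/3 = 1.67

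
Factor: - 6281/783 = -3^(  -  3) *11^1*29^( - 1 )*571^1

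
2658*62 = 164796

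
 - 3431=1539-4970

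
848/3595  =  848/3595 = 0.24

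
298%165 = 133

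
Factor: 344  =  2^3*43^1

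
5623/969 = 5623/969 = 5.80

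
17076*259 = 4422684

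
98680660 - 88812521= 9868139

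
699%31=17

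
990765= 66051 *15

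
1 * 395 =395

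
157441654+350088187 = 507529841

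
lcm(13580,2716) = 13580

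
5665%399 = 79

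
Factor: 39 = 3^1*13^1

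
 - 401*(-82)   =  32882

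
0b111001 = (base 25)27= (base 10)57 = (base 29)1s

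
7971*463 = 3690573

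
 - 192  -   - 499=307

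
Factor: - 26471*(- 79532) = 2^2 *59^1*103^1*257^1*337^1 = 2105291572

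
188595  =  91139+97456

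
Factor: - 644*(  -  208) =133952 = 2^6*7^1*13^1*23^1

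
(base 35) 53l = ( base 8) 14153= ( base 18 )1155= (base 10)6251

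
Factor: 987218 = 2^1*29^1*17021^1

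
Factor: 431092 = 2^2*107773^1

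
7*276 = 1932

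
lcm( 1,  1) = 1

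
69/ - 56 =  -  2 + 43/56 = - 1.23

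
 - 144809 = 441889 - 586698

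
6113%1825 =638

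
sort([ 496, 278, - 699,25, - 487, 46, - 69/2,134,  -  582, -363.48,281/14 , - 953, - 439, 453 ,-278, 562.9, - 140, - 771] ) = [ - 953,  -  771, - 699,-582, - 487, - 439, - 363.48 ,-278, - 140, - 69/2,281/14,25, 46,134,278,453, 496,562.9]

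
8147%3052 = 2043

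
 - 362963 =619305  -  982268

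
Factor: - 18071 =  - 17^1*1063^1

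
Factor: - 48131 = - 48131^1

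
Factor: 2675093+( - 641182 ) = 11^1  *184901^1= 2033911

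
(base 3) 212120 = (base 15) 2c6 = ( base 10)636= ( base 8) 1174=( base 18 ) 1h6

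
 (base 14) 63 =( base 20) 47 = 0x57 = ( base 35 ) 2h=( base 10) 87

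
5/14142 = 5/14142 = 0.00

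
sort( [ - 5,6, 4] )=[ - 5, 4, 6]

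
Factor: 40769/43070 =691/730 = 2^ ( - 1 )*5^( - 1)* 73^(-1)*691^1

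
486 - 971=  - 485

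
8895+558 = 9453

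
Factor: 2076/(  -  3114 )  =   - 2^1*3^(-1)   =  -2/3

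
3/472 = 3/472 =0.01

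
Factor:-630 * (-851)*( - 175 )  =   - 2^1*3^2*5^3 *7^2*23^1*37^1 = - 93822750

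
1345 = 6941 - 5596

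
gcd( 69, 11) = 1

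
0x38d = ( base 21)216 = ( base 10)909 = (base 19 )29G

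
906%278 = 72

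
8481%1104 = 753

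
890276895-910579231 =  - 20302336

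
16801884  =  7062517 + 9739367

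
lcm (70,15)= 210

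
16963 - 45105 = - 28142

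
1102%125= 102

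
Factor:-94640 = -2^4*5^1*7^1*13^2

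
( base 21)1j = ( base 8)50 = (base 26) 1E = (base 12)34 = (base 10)40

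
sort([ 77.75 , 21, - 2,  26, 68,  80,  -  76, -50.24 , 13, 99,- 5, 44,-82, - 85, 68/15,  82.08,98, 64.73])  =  [ -85,-82, - 76,-50.24, - 5, - 2,  68/15, 13, 21,  26, 44,64.73 , 68,  77.75,80,82.08,98,  99]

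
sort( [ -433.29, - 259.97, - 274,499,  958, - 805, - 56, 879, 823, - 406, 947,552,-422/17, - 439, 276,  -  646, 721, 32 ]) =[  -  805,-646, - 439,  -  433.29, -406,-274, - 259.97, - 56,-422/17, 32 , 276,  499,552, 721, 823, 879, 947, 958 ]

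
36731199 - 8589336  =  28141863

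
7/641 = 7/641 = 0.01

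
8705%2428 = 1421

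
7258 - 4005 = 3253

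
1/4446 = 1/4446 = 0.00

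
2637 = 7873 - 5236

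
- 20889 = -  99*211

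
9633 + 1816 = 11449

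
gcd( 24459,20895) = 3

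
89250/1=89250 = 89250.00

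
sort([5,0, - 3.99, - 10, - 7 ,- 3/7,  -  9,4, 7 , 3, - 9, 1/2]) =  [ - 10, - 9 , - 9, - 7, - 3.99, -3/7, 0, 1/2, 3 , 4, 5,7] 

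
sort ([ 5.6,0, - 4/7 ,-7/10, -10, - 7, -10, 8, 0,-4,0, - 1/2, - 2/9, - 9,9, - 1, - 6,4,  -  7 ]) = [ -10, - 10, - 9, -7, - 7, -6, - 4, - 1,  -  7/10, -4/7, - 1/2 , - 2/9, 0,0, 0,4,5.6,8, 9 ]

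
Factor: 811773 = 3^2*90197^1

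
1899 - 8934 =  - 7035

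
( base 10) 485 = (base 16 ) 1e5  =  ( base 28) H9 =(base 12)345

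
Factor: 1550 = 2^1*5^2*31^1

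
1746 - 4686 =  - 2940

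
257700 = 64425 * 4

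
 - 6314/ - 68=92+29/34 = 92.85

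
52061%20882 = 10297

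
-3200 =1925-5125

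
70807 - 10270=60537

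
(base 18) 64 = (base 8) 160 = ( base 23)4K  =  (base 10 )112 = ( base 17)6A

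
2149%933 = 283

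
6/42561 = 2/14187 = 0.00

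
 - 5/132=-1 + 127/132 = -  0.04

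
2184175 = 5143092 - 2958917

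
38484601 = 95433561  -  56948960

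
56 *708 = 39648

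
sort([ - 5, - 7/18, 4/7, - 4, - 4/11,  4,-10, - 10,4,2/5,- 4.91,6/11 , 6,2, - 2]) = [ - 10 , - 10, - 5, - 4.91, - 4, - 2, - 7/18,-4/11,2/5,6/11, 4/7,2, 4,  4,6]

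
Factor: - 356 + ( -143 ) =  - 499^1= -  499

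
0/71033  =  0=0.00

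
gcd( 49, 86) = 1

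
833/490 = 1 + 7/10 = 1.70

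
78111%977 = 928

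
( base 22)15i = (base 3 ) 211200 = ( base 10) 612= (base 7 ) 1533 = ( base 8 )1144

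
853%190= 93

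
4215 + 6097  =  10312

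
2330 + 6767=9097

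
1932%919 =94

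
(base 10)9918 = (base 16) 26BE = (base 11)74A7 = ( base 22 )KAI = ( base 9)14540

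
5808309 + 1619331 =7427640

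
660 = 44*15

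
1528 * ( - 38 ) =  - 58064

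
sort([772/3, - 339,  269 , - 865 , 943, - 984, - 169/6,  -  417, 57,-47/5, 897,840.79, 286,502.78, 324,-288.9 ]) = [ - 984,-865, - 417, - 339, - 288.9, - 169/6, - 47/5,57, 772/3 , 269 , 286,324,502.78,840.79, 897, 943 ]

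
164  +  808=972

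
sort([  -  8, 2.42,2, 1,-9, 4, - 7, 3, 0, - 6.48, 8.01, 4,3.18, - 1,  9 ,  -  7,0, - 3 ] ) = [ - 9, - 8, - 7,-7, - 6.48  , - 3, - 1 , 0, 0, 1,2, 2.42 , 3, 3.18, 4,4 , 8.01,9 ]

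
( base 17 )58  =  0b1011101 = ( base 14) 69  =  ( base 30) 33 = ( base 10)93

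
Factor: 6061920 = 2^5*3^1 * 5^1*73^1 * 173^1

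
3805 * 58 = 220690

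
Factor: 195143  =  13^1*17^1*883^1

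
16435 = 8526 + 7909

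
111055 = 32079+78976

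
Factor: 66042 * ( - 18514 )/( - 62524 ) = 3^3*7^( - 2 )*11^(- 1)*29^ ( - 1 )*1223^1* 9257^1 = 305675397/15631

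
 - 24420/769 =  - 24420/769 = -31.76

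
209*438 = 91542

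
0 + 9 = 9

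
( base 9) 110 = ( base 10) 90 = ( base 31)2s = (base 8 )132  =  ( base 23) 3l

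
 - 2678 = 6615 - 9293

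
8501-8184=317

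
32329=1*32329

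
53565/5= 10713 = 10713.00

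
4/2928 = 1/732 = 0.00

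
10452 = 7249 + 3203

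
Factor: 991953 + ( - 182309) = 809644 = 2^2*11^1 *18401^1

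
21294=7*3042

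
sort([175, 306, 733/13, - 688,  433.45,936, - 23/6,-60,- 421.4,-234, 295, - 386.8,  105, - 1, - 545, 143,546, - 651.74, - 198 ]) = [ - 688,- 651.74, - 545, - 421.4,  -  386.8, - 234, - 198, - 60, - 23/6,  -  1, 733/13, 105, 143,175,  295, 306, 433.45, 546,936]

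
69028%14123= 12536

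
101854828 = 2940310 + 98914518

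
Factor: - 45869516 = -2^2 * 7^1*11^1*148927^1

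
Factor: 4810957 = 173^1*27809^1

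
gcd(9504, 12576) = 96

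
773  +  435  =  1208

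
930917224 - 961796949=-30879725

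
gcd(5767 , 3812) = 1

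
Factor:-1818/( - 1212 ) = 2^( - 1)*3^1 =3/2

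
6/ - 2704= -1 + 1349/1352 = -0.00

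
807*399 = 321993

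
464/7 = 464/7 = 66.29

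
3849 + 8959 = 12808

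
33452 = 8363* 4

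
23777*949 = 22564373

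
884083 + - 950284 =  - 66201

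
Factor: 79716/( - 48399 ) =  - 2^2*7^1 * 17^( - 1) = - 28/17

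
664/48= 83/6  =  13.83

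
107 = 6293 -6186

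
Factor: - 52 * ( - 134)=6968 = 2^3*13^1*67^1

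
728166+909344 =1637510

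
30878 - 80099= - 49221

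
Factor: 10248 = 2^3 * 3^1 * 7^1*61^1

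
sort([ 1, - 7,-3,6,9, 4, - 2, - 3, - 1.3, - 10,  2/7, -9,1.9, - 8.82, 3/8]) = [ - 10,-9, - 8.82,-7, - 3,  -  3, - 2, - 1.3, 2/7, 3/8, 1, 1.9, 4,  6 , 9 ]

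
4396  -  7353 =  - 2957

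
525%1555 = 525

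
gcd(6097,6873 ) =1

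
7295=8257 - 962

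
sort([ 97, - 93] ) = [ - 93,97]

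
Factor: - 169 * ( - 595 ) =5^1*7^1 * 13^2*17^1=100555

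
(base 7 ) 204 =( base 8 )146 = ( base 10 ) 102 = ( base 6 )250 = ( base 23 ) 4A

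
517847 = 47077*11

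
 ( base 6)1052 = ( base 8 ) 370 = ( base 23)AI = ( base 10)248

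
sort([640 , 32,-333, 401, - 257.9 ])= [- 333,-257.9, 32, 401 , 640 ]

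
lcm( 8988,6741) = 26964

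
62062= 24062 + 38000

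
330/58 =165/29 = 5.69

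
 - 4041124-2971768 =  - 7012892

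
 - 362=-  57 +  - 305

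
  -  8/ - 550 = 4/275 = 0.01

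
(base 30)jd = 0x247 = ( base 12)407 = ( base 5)4313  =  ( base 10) 583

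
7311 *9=65799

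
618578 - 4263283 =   -  3644705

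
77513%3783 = 1853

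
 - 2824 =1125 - 3949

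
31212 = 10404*3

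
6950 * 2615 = 18174250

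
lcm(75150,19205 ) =1728450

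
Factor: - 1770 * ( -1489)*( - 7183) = - 18931011990 = - 2^1 * 3^1*5^1* 11^1 * 59^1*653^1*1489^1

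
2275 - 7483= - 5208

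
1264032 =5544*228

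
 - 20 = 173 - 193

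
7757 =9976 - 2219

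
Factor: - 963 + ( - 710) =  - 1673 = - 7^1*239^1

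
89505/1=89505 = 89505.00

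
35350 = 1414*25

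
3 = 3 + 0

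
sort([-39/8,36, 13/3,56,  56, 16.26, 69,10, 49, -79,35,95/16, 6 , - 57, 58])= [-79, - 57, - 39/8, 13/3,  95/16, 6, 10,16.26, 35 , 36 , 49, 56, 56, 58,  69]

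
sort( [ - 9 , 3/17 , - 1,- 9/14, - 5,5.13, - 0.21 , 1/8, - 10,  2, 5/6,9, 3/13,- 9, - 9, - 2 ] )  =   [ - 10,-9, - 9,-9 ,-5, - 2, - 1, - 9/14,-0.21,1/8,3/17, 3/13,5/6,  2, 5.13, 9 ] 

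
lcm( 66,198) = 198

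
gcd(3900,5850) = 1950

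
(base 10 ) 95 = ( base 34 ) 2r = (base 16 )5F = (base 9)115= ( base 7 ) 164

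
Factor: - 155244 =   -  2^2 * 3^1*17^1*761^1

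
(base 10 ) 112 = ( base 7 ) 220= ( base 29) 3P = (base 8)160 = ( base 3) 11011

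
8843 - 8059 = 784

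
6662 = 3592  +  3070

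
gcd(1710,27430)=10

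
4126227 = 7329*563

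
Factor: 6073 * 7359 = 44691207 = 3^1 * 11^1*223^1*6073^1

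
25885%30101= 25885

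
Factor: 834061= 53^1*15737^1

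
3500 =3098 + 402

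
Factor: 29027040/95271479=2^5*3^1*5^1*7^1*53^1 * 163^1*95271479^( - 1) 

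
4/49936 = 1/12484=0.00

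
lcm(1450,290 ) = 1450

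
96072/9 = 10674 + 2/3 = 10674.67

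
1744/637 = 1744/637 = 2.74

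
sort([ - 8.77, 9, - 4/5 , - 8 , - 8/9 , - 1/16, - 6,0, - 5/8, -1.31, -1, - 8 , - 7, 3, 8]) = [-8.77, - 8, - 8, - 7, - 6,  -  1.31, - 1, - 8/9, - 4/5, - 5/8,-1/16,0, 3, 8,9]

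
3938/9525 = 3938/9525 =0.41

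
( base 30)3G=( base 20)56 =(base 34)34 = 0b1101010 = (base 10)106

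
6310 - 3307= 3003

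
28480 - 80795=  - 52315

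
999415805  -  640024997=359390808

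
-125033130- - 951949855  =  826916725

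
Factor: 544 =2^5*17^1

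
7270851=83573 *87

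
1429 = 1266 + 163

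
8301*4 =33204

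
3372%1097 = 81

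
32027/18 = 1779+5/18 = 1779.28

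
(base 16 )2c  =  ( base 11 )40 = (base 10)44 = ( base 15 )2E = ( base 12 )38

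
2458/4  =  614 + 1/2=614.50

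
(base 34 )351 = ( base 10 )3639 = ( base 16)E37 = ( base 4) 320313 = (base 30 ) 419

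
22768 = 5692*4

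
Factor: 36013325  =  5^2*1440533^1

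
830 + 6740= 7570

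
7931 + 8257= 16188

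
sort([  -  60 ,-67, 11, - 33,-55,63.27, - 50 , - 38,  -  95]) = [ - 95 , - 67, - 60, - 55, - 50,-38, - 33,11, 63.27]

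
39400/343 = 114 + 298/343 = 114.87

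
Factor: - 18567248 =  -2^4*7^1*165779^1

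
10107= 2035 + 8072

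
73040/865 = 14608/173 = 84.44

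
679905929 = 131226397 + 548679532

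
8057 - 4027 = 4030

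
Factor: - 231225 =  - 3^1* 5^2*3083^1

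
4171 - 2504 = 1667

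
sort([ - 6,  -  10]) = [ - 10, - 6 ] 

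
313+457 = 770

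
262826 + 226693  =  489519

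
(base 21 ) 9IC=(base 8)10407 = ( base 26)6bh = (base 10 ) 4359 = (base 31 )4gj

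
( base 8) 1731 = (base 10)985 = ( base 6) 4321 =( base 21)24J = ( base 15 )45a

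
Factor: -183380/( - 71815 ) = 692/271 = 2^2*173^1*271^( - 1)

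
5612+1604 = 7216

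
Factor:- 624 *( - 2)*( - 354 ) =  - 441792 = - 2^6 * 3^2*13^1 * 59^1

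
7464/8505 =2488/2835 = 0.88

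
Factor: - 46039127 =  - 5827^1*7901^1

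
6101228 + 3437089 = 9538317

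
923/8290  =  923/8290 = 0.11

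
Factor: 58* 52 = 3016= 2^3*13^1*29^1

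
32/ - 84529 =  -32/84529 = -0.00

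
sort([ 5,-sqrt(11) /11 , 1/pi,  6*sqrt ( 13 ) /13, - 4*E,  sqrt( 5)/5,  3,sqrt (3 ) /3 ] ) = [ - 4 * E, - sqrt( 11 ) /11,1/pi,  sqrt( 5 ) /5,sqrt ( 3) /3, 6*sqrt (13 ) /13,3,5 ] 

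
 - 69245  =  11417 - 80662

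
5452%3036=2416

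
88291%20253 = 7279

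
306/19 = 16+2/19=16.11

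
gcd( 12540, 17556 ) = 2508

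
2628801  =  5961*441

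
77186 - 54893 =22293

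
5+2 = 7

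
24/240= 1/10 = 0.10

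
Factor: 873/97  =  9 = 3^2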